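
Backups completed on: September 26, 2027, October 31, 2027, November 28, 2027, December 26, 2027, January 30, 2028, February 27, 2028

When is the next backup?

Every date is a Sunday; gaps 35, 28, 28, 35, 28 days.
Each is the last Sunday of its month (at least one falls on the 29th or later, ruling out '4th Sunday').
Last Sunday of March 2028: March 26, 2028.

March 26, 2028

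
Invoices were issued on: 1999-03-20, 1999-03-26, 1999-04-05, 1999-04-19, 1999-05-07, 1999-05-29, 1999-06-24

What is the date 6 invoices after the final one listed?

2000-02-19

Gaps: 6, 10, 14, 18, 22, 26 days — each gap is 4 larger than the previous one.
Next gap: 30 days. 1999-06-24 + 30 days = 1999-07-24.
Next gap: 34 days. 1999-07-24 + 34 days = 1999-08-27.
Next gap: 38 days. 1999-08-27 + 38 days = 1999-10-04.
Next gap: 42 days. 1999-10-04 + 42 days = 1999-11-15.
Next gap: 46 days. 1999-11-15 + 46 days = 1999-12-31.
Next gap: 50 days. 1999-12-31 + 50 days = 2000-02-19.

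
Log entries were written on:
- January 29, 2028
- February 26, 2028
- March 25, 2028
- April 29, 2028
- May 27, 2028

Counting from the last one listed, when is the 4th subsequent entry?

September 30, 2028

All Saturdays; the gaps (28, 28, 35, 28) vary with month length.
This is the last Saturday of each month.
Last Saturday of June 2028: June 24, 2028.
Last Saturday of July 2028: July 29, 2028.
Last Saturday of August 2028: August 26, 2028.
Last Saturday of September 2028: September 30, 2028.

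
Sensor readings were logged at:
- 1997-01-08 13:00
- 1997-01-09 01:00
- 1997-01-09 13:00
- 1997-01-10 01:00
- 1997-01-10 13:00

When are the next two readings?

1997-01-11 01:00, 1997-01-11 13:00

Spacing: 12, 12, 12, 12 h — constant 12 h.
1997-01-10 13:00 + 12 h = 1997-01-11 01:00.
1997-01-11 01:00 + 12 h = 1997-01-11 13:00.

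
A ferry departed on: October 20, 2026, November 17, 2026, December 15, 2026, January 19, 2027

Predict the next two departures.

February 16, 2027; March 16, 2027

These are Tuesdays at 28- or 35-day spacing (28, 28, 35).
The pattern: 3rd Tuesday of the month.
February 2027 — 3rd Tuesday is February 16, 2027.
March 2027 — 3rd Tuesday is March 16, 2027.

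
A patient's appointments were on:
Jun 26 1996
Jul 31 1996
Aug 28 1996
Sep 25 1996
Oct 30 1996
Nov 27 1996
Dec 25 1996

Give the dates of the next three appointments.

Jan 29 1997, Feb 26 1997, Mar 26 1997

Every date is a Wednesday; gaps 35, 28, 28, 35, 28, 28 days.
Each is the last Wednesday of its month (at least one falls on the 29th or later, ruling out '4th Wednesday').
Last Wednesday of January 1997: Jan 29 1997.
Last Wednesday of February 1997: Feb 26 1997.
Last Wednesday of March 1997: Mar 26 1997.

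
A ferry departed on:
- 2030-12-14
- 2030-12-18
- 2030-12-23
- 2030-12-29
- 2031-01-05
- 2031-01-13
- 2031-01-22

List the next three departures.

Intervals are 4, 5, 6, 7, 8, 9 days — an arithmetic progression with common difference 1.
Next gap: 10 days. 2031-01-22 + 10 days = 2031-02-01.
Next gap: 11 days. 2031-02-01 + 11 days = 2031-02-12.
Next gap: 12 days. 2031-02-12 + 12 days = 2031-02-24.

2031-02-01, 2031-02-12, 2031-02-24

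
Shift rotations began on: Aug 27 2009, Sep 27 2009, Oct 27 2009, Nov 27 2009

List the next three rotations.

The day-of-month is always 27 (31, 30, 31 days between events).
So this recurs on the 27th of each month.
December 2009: Dec 27 2009.
Next: January 2010 → Jan 27 2010.
Next: February 2010 → Feb 27 2010.

Dec 27 2009, Jan 27 2010, Feb 27 2010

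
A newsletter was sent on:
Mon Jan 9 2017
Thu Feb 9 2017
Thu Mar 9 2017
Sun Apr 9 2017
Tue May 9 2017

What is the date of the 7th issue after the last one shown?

The day-of-month is always 9 (31, 28, 31, 30 days between events).
So this recurs on the 9th of each month.
Next: June 2017 → Fri Jun 9 2017.
July 2017: Sun Jul 9 2017.
August 2017: Wed Aug 9 2017.
September 2017: Sat Sep 9 2017.
October 2017: Mon Oct 9 2017.
Next: November 2017 → Thu Nov 9 2017.
Next: December 2017 → Sat Dec 9 2017.

Sat Dec 9 2017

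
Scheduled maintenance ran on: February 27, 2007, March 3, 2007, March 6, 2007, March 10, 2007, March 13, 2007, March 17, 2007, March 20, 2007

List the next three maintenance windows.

March 24, 2007; March 27, 2007; March 31, 2007

The gap pattern 4, 3, 4, 3, 4, 3 repeats every 2 events.
These are the Tuesdays and Saturdays of each week.
The following Saturday is March 24, 2007.
The following Tuesday is March 27, 2007.
Next Saturday: March 31, 2007.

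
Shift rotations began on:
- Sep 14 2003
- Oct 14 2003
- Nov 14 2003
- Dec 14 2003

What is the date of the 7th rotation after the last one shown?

Gaps: 30, 31, 30 days — not constant. Every event is on the 14th of the month.
Pattern: the 14th of each month.
January 2004: Jan 14 2004.
February 2004: Feb 14 2004.
March 2004: Mar 14 2004.
Next: April 2004 → Apr 14 2004.
Next: May 2004 → May 14 2004.
Next: June 2004 → Jun 14 2004.
Next: July 2004 → Jul 14 2004.

Jul 14 2004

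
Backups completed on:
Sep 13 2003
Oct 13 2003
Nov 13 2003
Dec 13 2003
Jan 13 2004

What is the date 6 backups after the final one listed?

Jul 13 2004

The day-of-month is always 13 (30, 31, 30, 31 days between events).
So this recurs on the 13th of each month.
Next: February 2004 → Feb 13 2004.
March 2004: Mar 13 2004.
Next: April 2004 → Apr 13 2004.
Next: May 2004 → May 13 2004.
June 2004: Jun 13 2004.
July 2004: Jul 13 2004.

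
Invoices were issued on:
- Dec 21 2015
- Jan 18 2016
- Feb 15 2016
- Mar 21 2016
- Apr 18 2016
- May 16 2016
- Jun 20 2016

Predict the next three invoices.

All dates are Mondays, 28, 28, 35, 28, 28, 35 days apart.
Specifically, the 3rd Monday of each month.
3rd Monday of July 2016: Jul 18 2016.
3rd Monday of August 2016: Aug 15 2016.
September 2016 — 3rd Monday is Sep 19 2016.

Jul 18 2016, Aug 15 2016, Sep 19 2016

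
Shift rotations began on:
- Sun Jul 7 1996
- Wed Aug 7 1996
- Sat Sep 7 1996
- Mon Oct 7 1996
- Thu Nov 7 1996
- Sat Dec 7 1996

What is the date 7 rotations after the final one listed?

The day-of-month is always 7 (31, 31, 30, 31, 30 days between events).
So this recurs on the 7th of each month.
Next: January 1997 → Tue Jan 7 1997.
February 1997: Fri Feb 7 1997.
Next: March 1997 → Fri Mar 7 1997.
Next: April 1997 → Mon Apr 7 1997.
Next: May 1997 → Wed May 7 1997.
June 1997: Sat Jun 7 1997.
July 1997: Mon Jul 7 1997.

Mon Jul 7 1997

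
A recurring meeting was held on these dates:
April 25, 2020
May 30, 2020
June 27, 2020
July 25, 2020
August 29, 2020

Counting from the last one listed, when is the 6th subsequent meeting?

Every date is a Saturday; gaps 35, 28, 28, 35 days.
Each is the last Saturday of its month (at least one falls on the 29th or later, ruling out '4th Saturday').
September 2020 ends with Saturday September 26, 2020.
Last Saturday of October 2020: October 31, 2020.
Last Saturday of November 2020: November 28, 2020.
Last Saturday of December 2020: December 26, 2020.
Last Saturday of January 2021: January 30, 2021.
Last Saturday of February 2021: February 27, 2021.

February 27, 2021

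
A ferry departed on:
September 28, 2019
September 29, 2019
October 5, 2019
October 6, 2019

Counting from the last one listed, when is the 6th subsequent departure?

Every event lands on a Saturday or Sunday (gaps cycle 1, 6, 1).
So the schedule is: every Saturday and Sunday.
Next Saturday: October 12, 2019.
The following Sunday is October 13, 2019.
The following Saturday is October 19, 2019.
Next Sunday: October 20, 2019.
The following Saturday is October 26, 2019.
The following Sunday is October 27, 2019.

October 27, 2019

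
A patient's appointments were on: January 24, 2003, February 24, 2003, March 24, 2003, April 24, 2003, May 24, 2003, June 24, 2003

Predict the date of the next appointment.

Gaps: 31, 28, 31, 30, 31 days — not constant. Every event is on the 24th of the month.
Pattern: the 24th of each month.
July 2003: July 24, 2003.

July 24, 2003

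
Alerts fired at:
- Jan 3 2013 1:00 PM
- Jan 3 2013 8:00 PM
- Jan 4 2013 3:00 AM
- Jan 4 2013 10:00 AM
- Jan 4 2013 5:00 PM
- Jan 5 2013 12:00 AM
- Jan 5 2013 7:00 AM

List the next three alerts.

Jan 5 2013 2:00 PM, Jan 5 2013 9:00 PM, Jan 6 2013 4:00 AM

Spacing: 7, 7, 7, 7, 7, 7 h — constant 7 h.
Jan 5 2013 7:00 AM + 7 h = Jan 5 2013 2:00 PM.
Jan 5 2013 2:00 PM + 7 h = Jan 5 2013 9:00 PM.
Jan 5 2013 9:00 PM + 7 h = Jan 6 2013 4:00 AM.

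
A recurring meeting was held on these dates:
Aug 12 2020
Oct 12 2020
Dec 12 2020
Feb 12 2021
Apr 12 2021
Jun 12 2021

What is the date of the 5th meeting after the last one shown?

Apr 12 2022

Each date is the 12th; the gaps (61, 61, 62, 59, 61) track the month lengths.
The rule is the 12th of every 2 months.
August 2021: Aug 12 2021.
October 2021: Oct 12 2021.
December 2021: Dec 12 2021.
Next: February 2022 → Feb 12 2022.
April 2022: Apr 12 2022.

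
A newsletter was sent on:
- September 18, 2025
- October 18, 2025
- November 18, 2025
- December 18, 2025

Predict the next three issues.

Each date is the 18th; the gaps (30, 31, 30) track the month lengths.
The rule is the 18th of each month.
Next: January 2026 → January 18, 2026.
February 2026: February 18, 2026.
March 2026: March 18, 2026.

January 18, 2026; February 18, 2026; March 18, 2026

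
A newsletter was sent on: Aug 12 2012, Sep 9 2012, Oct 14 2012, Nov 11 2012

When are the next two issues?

Gaps: 28, 35, 28 days — a mix of 28 and 35. Every date is a Sunday.
Each is the 2nd Sunday of its month.
December 2012 — 2nd Sunday is Dec 9 2012.
January 2013 — 2nd Sunday is Jan 13 2013.

Dec 9 2012, Jan 13 2013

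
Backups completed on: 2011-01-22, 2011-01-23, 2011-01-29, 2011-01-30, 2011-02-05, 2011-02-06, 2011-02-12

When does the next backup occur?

Every event lands on a Saturday or Sunday (gaps cycle 1, 6, 1, 6, 1, 6).
So the schedule is: every Saturday and Sunday.
Next Sunday: 2011-02-13.

2011-02-13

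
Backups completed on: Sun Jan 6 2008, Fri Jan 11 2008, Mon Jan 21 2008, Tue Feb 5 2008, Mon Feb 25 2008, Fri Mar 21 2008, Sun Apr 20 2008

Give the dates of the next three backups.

Sun May 25 2008, Fri Jul 4 2008, Mon Aug 18 2008

Intervals are 5, 10, 15, 20, 25, 30 days — an arithmetic progression with common difference 5.
Next gap: 35 days. Sun Apr 20 2008 + 35 days = Sun May 25 2008.
Next gap: 40 days. Sun May 25 2008 + 40 days = Fri Jul 4 2008.
Next gap: 45 days. Fri Jul 4 2008 + 45 days = Mon Aug 18 2008.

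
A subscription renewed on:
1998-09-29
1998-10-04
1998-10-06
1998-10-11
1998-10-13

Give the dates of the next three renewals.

The gap pattern 5, 2, 5, 2 repeats every 2 events.
These are the Tuesdays and Sundays of each week.
Next Sunday: 1998-10-18.
Next Tuesday: 1998-10-20.
Next Sunday: 1998-10-25.

1998-10-18, 1998-10-20, 1998-10-25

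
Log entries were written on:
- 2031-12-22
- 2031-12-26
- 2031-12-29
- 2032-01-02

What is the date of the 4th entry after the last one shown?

2032-01-16

Every event lands on a Monday or Friday (gaps cycle 4, 3, 4).
So the schedule is: every Monday and Friday.
Next Monday: 2032-01-05.
The following Friday is 2032-01-09.
Next Monday: 2032-01-12.
The following Friday is 2032-01-16.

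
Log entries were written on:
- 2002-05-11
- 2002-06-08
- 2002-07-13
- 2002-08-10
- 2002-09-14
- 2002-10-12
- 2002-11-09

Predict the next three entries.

These are Saturdays at 28- or 35-day spacing (28, 35, 28, 35, 28, 28).
The pattern: 2nd Saturday of the month.
December 2002 — 2nd Saturday is 2002-12-14.
2nd Saturday of January 2003: 2003-01-11.
February 2003 — 2nd Saturday is 2003-02-08.

2002-12-14, 2003-01-11, 2003-02-08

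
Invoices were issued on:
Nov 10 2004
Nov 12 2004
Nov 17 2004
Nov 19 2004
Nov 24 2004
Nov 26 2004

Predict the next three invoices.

Every event lands on a Wednesday or Friday (gaps cycle 2, 5, 2, 5, 2).
So the schedule is: every Wednesday and Friday.
Next Wednesday: Dec 1 2004.
The following Friday is Dec 3 2004.
The following Wednesday is Dec 8 2004.

Dec 1 2004, Dec 3 2004, Dec 8 2004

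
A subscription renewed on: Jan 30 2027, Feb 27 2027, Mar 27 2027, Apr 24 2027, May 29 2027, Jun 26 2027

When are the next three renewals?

Jul 31 2027, Aug 28 2027, Sep 25 2027

All Saturdays; the gaps (28, 28, 28, 35, 28) vary with month length.
This is the last Saturday of each month.
Last Saturday of July 2027: Jul 31 2027.
August 2027 ends with Saturday Aug 28 2027.
September 2027 ends with Saturday Sep 25 2027.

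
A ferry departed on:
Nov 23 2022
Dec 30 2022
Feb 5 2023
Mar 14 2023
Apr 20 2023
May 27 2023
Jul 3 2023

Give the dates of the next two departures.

Aug 9 2023, Sep 15 2023

Every event comes 37 days after the last (37, 37, 37, 37, 37, 37).
Jul 3 2023 + 37 days = Aug 9 2023.
Aug 9 2023 + 37 days = Sep 15 2023.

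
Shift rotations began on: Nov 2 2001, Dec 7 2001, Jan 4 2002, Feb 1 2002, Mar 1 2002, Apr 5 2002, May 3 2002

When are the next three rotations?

Jun 7 2002, Jul 5 2002, Aug 2 2002

These are Fridays at 28- or 35-day spacing (35, 28, 28, 28, 35, 28).
The pattern: 1st Friday of the month.
June 2002 — 1st Friday is Jun 7 2002.
1st Friday of July 2002: Jul 5 2002.
1st Friday of August 2002: Aug 2 2002.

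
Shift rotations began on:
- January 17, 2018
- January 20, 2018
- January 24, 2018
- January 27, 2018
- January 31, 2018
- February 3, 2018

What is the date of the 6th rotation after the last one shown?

February 24, 2018

The gap pattern 3, 4, 3, 4, 3 repeats every 2 events.
These are the Wednesdays and Saturdays of each week.
Next Wednesday: February 7, 2018.
Next Saturday: February 10, 2018.
Next Wednesday: February 14, 2018.
The following Saturday is February 17, 2018.
The following Wednesday is February 21, 2018.
Next Saturday: February 24, 2018.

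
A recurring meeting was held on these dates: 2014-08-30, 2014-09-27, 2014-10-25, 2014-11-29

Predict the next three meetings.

These are Saturdays with 28, 28, 35-day gaps.
Each is the final Saturday of its month — 2014-08-30 is past the 28th, so '4th Saturday' doesn't fit.
December 2014 ends with Saturday 2014-12-27.
Last Saturday of January 2015: 2015-01-31.
Last Saturday of February 2015: 2015-02-28.

2014-12-27, 2015-01-31, 2015-02-28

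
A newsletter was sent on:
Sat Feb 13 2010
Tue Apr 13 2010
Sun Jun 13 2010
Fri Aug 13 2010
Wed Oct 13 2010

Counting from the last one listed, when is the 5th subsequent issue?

Sat Aug 13 2011

The day-of-month is always 13 (59, 61, 61, 61 days between events).
So this recurs on the 13th of every 2 months.
Next: December 2010 → Mon Dec 13 2010.
February 2011: Sun Feb 13 2011.
Next: April 2011 → Wed Apr 13 2011.
Next: June 2011 → Mon Jun 13 2011.
Next: August 2011 → Sat Aug 13 2011.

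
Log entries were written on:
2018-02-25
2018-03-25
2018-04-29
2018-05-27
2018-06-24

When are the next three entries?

2018-07-29, 2018-08-26, 2018-09-30

All Sundays; the gaps (28, 35, 28, 28) vary with month length.
This is the last Sunday of each month.
July 2018 ends with Sunday 2018-07-29.
Last Sunday of August 2018: 2018-08-26.
September 2018 ends with Sunday 2018-09-30.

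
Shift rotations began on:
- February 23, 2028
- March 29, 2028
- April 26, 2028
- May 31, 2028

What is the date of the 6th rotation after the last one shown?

November 29, 2028

All Wednesdays; the gaps (35, 28, 35) vary with month length.
This is the last Wednesday of each month.
June 2028 ends with Wednesday June 28, 2028.
July 2028 ends with Wednesday July 26, 2028.
August 2028 ends with Wednesday August 30, 2028.
Last Wednesday of September 2028: September 27, 2028.
October 2028 ends with Wednesday October 25, 2028.
Last Wednesday of November 2028: November 29, 2028.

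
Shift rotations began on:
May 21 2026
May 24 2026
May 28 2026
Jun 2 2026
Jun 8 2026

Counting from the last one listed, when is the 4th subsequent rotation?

Jul 12 2026

Intervals are 3, 4, 5, 6 days — an arithmetic progression with common difference 1.
Next gap: 7 days. Jun 8 2026 + 7 days = Jun 15 2026.
Next gap: 8 days. Jun 15 2026 + 8 days = Jun 23 2026.
Next gap: 9 days. Jun 23 2026 + 9 days = Jul 2 2026.
Next gap: 10 days. Jul 2 2026 + 10 days = Jul 12 2026.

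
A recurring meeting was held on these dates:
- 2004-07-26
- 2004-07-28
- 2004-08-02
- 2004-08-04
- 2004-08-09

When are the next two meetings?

2004-08-11, 2004-08-16

The gap pattern 2, 5, 2, 5 repeats every 2 events.
These are the Mondays and Wednesdays of each week.
The following Wednesday is 2004-08-11.
The following Monday is 2004-08-16.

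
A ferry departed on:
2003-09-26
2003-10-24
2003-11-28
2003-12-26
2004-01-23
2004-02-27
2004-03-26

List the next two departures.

These are Fridays at 28- or 35-day spacing (28, 35, 28, 28, 35, 28).
The pattern: 4th Friday of the month.
4th Friday of April 2004: 2004-04-23.
4th Friday of May 2004: 2004-05-28.

2004-04-23, 2004-05-28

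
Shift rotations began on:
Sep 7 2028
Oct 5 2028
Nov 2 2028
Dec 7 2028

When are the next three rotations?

These are Thursdays at 28- or 35-day spacing (28, 28, 35).
The pattern: 1st Thursday of the month.
1st Thursday of January 2029: Jan 4 2029.
1st Thursday of February 2029: Feb 1 2029.
1st Thursday of March 2029: Mar 1 2029.

Jan 4 2029, Feb 1 2029, Mar 1 2029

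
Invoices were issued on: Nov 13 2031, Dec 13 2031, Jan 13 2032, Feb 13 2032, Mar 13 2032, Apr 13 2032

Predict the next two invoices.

May 13 2032, Jun 13 2032

Each date is the 13th; the gaps (30, 31, 31, 29, 31) track the month lengths.
The rule is the 13th of each month.
May 2032: May 13 2032.
June 2032: Jun 13 2032.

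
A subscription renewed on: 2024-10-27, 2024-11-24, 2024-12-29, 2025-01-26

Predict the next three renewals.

2025-02-23, 2025-03-30, 2025-04-27

These are Sundays with 28, 35, 28-day gaps.
Each is the final Sunday of its month — 2024-12-29 is past the 28th, so '4th Sunday' doesn't fit.
Last Sunday of February 2025: 2025-02-23.
Last Sunday of March 2025: 2025-03-30.
Last Sunday of April 2025: 2025-04-27.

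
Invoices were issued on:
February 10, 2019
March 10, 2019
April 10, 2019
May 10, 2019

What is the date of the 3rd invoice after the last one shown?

Gaps: 28, 31, 30 days — not constant. Every event is on the 10th of the month.
Pattern: the 10th of each month.
June 2019: June 10, 2019.
July 2019: July 10, 2019.
Next: August 2019 → August 10, 2019.

August 10, 2019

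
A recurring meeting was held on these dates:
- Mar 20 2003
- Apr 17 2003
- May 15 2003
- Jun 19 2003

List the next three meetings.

Jul 17 2003, Aug 21 2003, Sep 18 2003

Gaps: 28, 28, 35 days — a mix of 28 and 35. Every date is a Thursday.
Each is the 3rd Thursday of its month.
3rd Thursday of July 2003: Jul 17 2003.
August 2003 — 3rd Thursday is Aug 21 2003.
September 2003 — 3rd Thursday is Sep 18 2003.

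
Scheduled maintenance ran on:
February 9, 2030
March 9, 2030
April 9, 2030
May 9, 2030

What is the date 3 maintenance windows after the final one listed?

The day-of-month is always 9 (28, 31, 30 days between events).
So this recurs on the 9th of each month.
Next: June 2030 → June 9, 2030.
July 2030: July 9, 2030.
Next: August 2030 → August 9, 2030.

August 9, 2030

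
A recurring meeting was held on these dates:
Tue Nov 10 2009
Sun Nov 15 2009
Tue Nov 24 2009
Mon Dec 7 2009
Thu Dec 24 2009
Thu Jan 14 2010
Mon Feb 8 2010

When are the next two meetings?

Intervals are 5, 9, 13, 17, 21, 25 days — an arithmetic progression with common difference 4.
Next gap: 29 days. Mon Feb 8 2010 + 29 days = Tue Mar 9 2010.
Next gap: 33 days. Tue Mar 9 2010 + 33 days = Sun Apr 11 2010.

Tue Mar 9 2010, Sun Apr 11 2010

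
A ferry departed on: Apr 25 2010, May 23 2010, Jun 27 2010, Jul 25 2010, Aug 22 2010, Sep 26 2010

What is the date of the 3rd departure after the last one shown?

These are Sundays at 28- or 35-day spacing (28, 35, 28, 28, 35).
The pattern: 4th Sunday of the month.
4th Sunday of October 2010: Oct 24 2010.
4th Sunday of November 2010: Nov 28 2010.
December 2010 — 4th Sunday is Dec 26 2010.

Dec 26 2010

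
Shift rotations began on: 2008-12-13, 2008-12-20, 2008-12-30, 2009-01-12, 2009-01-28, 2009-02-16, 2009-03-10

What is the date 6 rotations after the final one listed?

2009-09-21

Intervals are 7, 10, 13, 16, 19, 22 days — an arithmetic progression with common difference 3.
Next gap: 25 days. 2009-03-10 + 25 days = 2009-04-04.
Next gap: 28 days. 2009-04-04 + 28 days = 2009-05-02.
Next gap: 31 days. 2009-05-02 + 31 days = 2009-06-02.
Next gap: 34 days. 2009-06-02 + 34 days = 2009-07-06.
Next gap: 37 days. 2009-07-06 + 37 days = 2009-08-12.
Next gap: 40 days. 2009-08-12 + 40 days = 2009-09-21.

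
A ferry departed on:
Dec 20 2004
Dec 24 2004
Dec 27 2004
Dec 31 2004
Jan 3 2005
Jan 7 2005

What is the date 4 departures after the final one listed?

Jan 21 2005

Every event lands on a Monday or Friday (gaps cycle 4, 3, 4, 3, 4).
So the schedule is: every Monday and Friday.
Next Monday: Jan 10 2005.
The following Friday is Jan 14 2005.
Next Monday: Jan 17 2005.
The following Friday is Jan 21 2005.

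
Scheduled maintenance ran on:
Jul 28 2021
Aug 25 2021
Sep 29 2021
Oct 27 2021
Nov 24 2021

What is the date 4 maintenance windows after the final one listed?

Every date is a Wednesday; gaps 28, 35, 28, 28 days.
Each is the last Wednesday of its month (at least one falls on the 29th or later, ruling out '4th Wednesday').
Last Wednesday of December 2021: Dec 29 2021.
Last Wednesday of January 2022: Jan 26 2022.
Last Wednesday of February 2022: Feb 23 2022.
March 2022 ends with Wednesday Mar 30 2022.

Mar 30 2022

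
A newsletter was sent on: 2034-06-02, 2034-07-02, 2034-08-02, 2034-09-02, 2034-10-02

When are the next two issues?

2034-11-02, 2034-12-02

The day-of-month is always 2 (30, 31, 31, 30 days between events).
So this recurs on the 2nd of each month.
November 2034: 2034-11-02.
December 2034: 2034-12-02.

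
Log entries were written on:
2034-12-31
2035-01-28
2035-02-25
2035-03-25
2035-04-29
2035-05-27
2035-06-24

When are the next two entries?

Every date is a Sunday; gaps 28, 28, 28, 35, 28, 28 days.
Each is the last Sunday of its month (at least one falls on the 29th or later, ruling out '4th Sunday').
July 2035 ends with Sunday 2035-07-29.
Last Sunday of August 2035: 2035-08-26.

2035-07-29, 2035-08-26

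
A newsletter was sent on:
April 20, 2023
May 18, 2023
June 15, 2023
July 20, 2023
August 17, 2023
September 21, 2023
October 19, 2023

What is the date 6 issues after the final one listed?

April 18, 2024

These are Thursdays at 28- or 35-day spacing (28, 28, 35, 28, 35, 28).
The pattern: 3rd Thursday of the month.
3rd Thursday of November 2023: November 16, 2023.
3rd Thursday of December 2023: December 21, 2023.
January 2024 — 3rd Thursday is January 18, 2024.
3rd Thursday of February 2024: February 15, 2024.
March 2024 — 3rd Thursday is March 21, 2024.
April 2024 — 3rd Thursday is April 18, 2024.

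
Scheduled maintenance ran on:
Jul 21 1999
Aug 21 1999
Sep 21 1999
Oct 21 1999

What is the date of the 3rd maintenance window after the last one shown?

Jan 21 2000

Gaps: 31, 31, 30 days — not constant. Every event is on the 21st of the month.
Pattern: the 21st of each month.
November 1999: Nov 21 1999.
December 1999: Dec 21 1999.
January 2000: Jan 21 2000.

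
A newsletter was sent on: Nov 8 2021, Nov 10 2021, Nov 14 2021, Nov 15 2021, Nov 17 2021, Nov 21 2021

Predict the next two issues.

Nov 22 2021, Nov 24 2021

The gap pattern 2, 4, 1, 2, 4 repeats every 3 events.
These are the Mondays, Wednesdays and Sundays of each week.
The following Monday is Nov 22 2021.
The following Wednesday is Nov 24 2021.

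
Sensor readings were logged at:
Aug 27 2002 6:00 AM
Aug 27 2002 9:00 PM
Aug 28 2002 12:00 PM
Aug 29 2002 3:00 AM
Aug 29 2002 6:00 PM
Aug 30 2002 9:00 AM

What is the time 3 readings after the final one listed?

Sep 1 2002 6:00 AM

Spacing: 15, 15, 15, 15, 15 h — constant 15 h.
Aug 30 2002 9:00 AM + 15 h = Aug 31 2002 12:00 AM.
Aug 31 2002 12:00 AM + 15 h = Aug 31 2002 3:00 PM.
Aug 31 2002 3:00 PM + 15 h = Sep 1 2002 6:00 AM.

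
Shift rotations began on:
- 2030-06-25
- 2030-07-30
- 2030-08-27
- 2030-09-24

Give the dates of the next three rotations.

Every date is a Tuesday; gaps 35, 28, 28 days.
Each is the last Tuesday of its month (at least one falls on the 29th or later, ruling out '4th Tuesday').
Last Tuesday of October 2030: 2030-10-29.
November 2030 ends with Tuesday 2030-11-26.
Last Tuesday of December 2030: 2030-12-31.

2030-10-29, 2030-11-26, 2030-12-31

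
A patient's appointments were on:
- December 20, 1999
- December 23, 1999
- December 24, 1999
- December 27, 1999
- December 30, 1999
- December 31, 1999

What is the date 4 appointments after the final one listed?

January 10, 2000

Every event lands on a Monday or Thursday or Friday (gaps cycle 3, 1, 3, 3, 1).
So the schedule is: every Monday, Thursday and Friday.
Next Monday: January 3, 2000.
Next Thursday: January 6, 2000.
Next Friday: January 7, 2000.
The following Monday is January 10, 2000.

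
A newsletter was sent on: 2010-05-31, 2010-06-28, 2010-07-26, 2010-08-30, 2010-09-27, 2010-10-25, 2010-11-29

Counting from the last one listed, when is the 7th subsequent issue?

2011-06-27

All Mondays; the gaps (28, 28, 35, 28, 28, 35) vary with month length.
This is the last Monday of each month.
December 2010 ends with Monday 2010-12-27.
Last Monday of January 2011: 2011-01-31.
Last Monday of February 2011: 2011-02-28.
March 2011 ends with Monday 2011-03-28.
Last Monday of April 2011: 2011-04-25.
Last Monday of May 2011: 2011-05-30.
Last Monday of June 2011: 2011-06-27.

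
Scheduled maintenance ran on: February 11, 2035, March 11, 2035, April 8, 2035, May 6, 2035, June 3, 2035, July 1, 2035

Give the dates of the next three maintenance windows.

Every event comes 28 days after the last (28, 28, 28, 28, 28).
July 1, 2035 + 28 days = July 29, 2035.
July 29, 2035 + 28 days = August 26, 2035.
August 26, 2035 + 28 days = September 23, 2035.

July 29, 2035; August 26, 2035; September 23, 2035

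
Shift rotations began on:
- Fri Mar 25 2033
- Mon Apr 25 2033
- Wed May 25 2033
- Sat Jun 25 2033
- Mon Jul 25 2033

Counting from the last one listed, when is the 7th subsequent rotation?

Each date is the 25th; the gaps (31, 30, 31, 30) track the month lengths.
The rule is the 25th of each month.
August 2033: Thu Aug 25 2033.
September 2033: Sun Sep 25 2033.
October 2033: Tue Oct 25 2033.
Next: November 2033 → Fri Nov 25 2033.
Next: December 2033 → Sun Dec 25 2033.
Next: January 2034 → Wed Jan 25 2034.
February 2034: Sat Feb 25 2034.

Sat Feb 25 2034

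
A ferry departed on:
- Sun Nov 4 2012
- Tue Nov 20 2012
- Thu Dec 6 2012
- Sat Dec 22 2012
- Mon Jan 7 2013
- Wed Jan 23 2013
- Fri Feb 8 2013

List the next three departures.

Gaps between consecutive events: 16, 16, 16, 16, 16, 16 days — a constant 16-day interval.
Fri Feb 8 2013 + 16 days = Sun Feb 24 2013.
Sun Feb 24 2013 + 16 days = Tue Mar 12 2013.
Tue Mar 12 2013 + 16 days = Thu Mar 28 2013.

Sun Feb 24 2013, Tue Mar 12 2013, Thu Mar 28 2013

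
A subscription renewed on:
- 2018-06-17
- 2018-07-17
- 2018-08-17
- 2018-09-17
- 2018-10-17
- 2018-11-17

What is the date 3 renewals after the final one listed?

2019-02-17

Each date is the 17th; the gaps (30, 31, 31, 30, 31) track the month lengths.
The rule is the 17th of each month.
Next: December 2018 → 2018-12-17.
January 2019: 2019-01-17.
Next: February 2019 → 2019-02-17.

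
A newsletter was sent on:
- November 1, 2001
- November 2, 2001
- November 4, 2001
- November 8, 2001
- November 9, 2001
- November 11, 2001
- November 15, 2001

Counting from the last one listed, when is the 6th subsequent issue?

November 29, 2001

Every event lands on a Thursday or Friday or Sunday (gaps cycle 1, 2, 4, 1, 2, 4).
So the schedule is: every Thursday, Friday and Sunday.
Next Friday: November 16, 2001.
Next Sunday: November 18, 2001.
Next Thursday: November 22, 2001.
Next Friday: November 23, 2001.
The following Sunday is November 25, 2001.
The following Thursday is November 29, 2001.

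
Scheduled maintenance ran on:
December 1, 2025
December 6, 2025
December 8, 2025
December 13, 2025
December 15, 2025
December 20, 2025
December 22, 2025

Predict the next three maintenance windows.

Gaps: 5, 2, 5, 2, 5, 2 days — not constant, but cyclic with period 2.
The events fall on every Monday and Saturday.
Next Saturday: December 27, 2025.
The following Monday is December 29, 2025.
The following Saturday is January 3, 2026.

December 27, 2025; December 29, 2025; January 3, 2026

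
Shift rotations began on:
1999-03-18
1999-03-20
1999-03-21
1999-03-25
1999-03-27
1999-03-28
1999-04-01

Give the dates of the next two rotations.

Every event lands on a Thursday or Saturday or Sunday (gaps cycle 2, 1, 4, 2, 1, 4).
So the schedule is: every Thursday, Saturday and Sunday.
The following Saturday is 1999-04-03.
Next Sunday: 1999-04-04.

1999-04-03, 1999-04-04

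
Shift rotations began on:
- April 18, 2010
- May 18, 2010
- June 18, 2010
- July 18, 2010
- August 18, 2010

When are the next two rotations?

Each date is the 18th; the gaps (30, 31, 30, 31) track the month lengths.
The rule is the 18th of each month.
September 2010: September 18, 2010.
October 2010: October 18, 2010.

September 18, 2010; October 18, 2010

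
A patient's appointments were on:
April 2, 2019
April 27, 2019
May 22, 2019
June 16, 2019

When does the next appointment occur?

Every event comes 25 days after the last (25, 25, 25).
June 16, 2019 + 25 days = July 11, 2019.

July 11, 2019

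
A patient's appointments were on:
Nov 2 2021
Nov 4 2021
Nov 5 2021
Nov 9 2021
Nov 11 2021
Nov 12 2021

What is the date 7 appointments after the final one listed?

Every event lands on a Tuesday or Thursday or Friday (gaps cycle 2, 1, 4, 2, 1).
So the schedule is: every Tuesday, Thursday and Friday.
The following Tuesday is Nov 16 2021.
The following Thursday is Nov 18 2021.
Next Friday: Nov 19 2021.
Next Tuesday: Nov 23 2021.
The following Thursday is Nov 25 2021.
Next Friday: Nov 26 2021.
Next Tuesday: Nov 30 2021.

Nov 30 2021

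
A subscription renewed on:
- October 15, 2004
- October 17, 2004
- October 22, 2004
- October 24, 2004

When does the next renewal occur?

The gap pattern 2, 5, 2 repeats every 2 events.
These are the Fridays and Sundays of each week.
Next Friday: October 29, 2004.

October 29, 2004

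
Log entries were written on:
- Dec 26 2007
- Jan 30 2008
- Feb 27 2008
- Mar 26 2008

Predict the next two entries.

Apr 30 2008, May 28 2008

All Wednesdays; the gaps (35, 28, 28) vary with month length.
This is the last Wednesday of each month.
April 2008 ends with Wednesday Apr 30 2008.
Last Wednesday of May 2008: May 28 2008.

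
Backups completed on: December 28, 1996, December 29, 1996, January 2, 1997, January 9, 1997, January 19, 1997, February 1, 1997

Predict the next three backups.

February 17, 1997; March 8, 1997; March 30, 1997

Intervals are 1, 4, 7, 10, 13 days — an arithmetic progression with common difference 3.
Next gap: 16 days. February 1, 1997 + 16 days = February 17, 1997.
Next gap: 19 days. February 17, 1997 + 19 days = March 8, 1997.
Next gap: 22 days. March 8, 1997 + 22 days = March 30, 1997.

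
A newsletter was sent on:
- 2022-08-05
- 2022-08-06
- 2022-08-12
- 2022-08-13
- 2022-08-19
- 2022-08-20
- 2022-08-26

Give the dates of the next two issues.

Gaps: 1, 6, 1, 6, 1, 6 days — not constant, but cyclic with period 2.
The events fall on every Friday and Saturday.
The following Saturday is 2022-08-27.
Next Friday: 2022-09-02.

2022-08-27, 2022-09-02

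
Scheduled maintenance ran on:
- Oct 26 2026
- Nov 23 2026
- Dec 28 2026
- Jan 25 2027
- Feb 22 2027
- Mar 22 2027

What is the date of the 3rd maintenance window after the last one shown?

These are Mondays at 28- or 35-day spacing (28, 35, 28, 28, 28).
The pattern: 4th Monday of the month.
4th Monday of April 2027: Apr 26 2027.
4th Monday of May 2027: May 24 2027.
4th Monday of June 2027: Jun 28 2027.

Jun 28 2027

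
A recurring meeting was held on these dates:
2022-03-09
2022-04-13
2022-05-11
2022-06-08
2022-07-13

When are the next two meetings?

These are Wednesdays at 28- or 35-day spacing (35, 28, 28, 35).
The pattern: 2nd Wednesday of the month.
August 2022 — 2nd Wednesday is 2022-08-10.
2nd Wednesday of September 2022: 2022-09-14.

2022-08-10, 2022-09-14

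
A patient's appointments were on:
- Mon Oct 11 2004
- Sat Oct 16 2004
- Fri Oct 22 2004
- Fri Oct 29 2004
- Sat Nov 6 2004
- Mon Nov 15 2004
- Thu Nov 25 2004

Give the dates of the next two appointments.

Mon Dec 6 2004, Sat Dec 18 2004

Intervals are 5, 6, 7, 8, 9, 10 days — an arithmetic progression with common difference 1.
Next gap: 11 days. Thu Nov 25 2004 + 11 days = Mon Dec 6 2004.
Next gap: 12 days. Mon Dec 6 2004 + 12 days = Sat Dec 18 2004.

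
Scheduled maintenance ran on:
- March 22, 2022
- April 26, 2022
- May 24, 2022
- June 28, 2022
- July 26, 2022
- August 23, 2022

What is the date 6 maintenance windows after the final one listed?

February 28, 2023

Gaps: 35, 28, 35, 28, 28 days — a mix of 28 and 35. Every date is a Tuesday.
Each is the 4th Tuesday of its month.
4th Tuesday of September 2022: September 27, 2022.
October 2022 — 4th Tuesday is October 25, 2022.
4th Tuesday of November 2022: November 22, 2022.
December 2022 — 4th Tuesday is December 27, 2022.
4th Tuesday of January 2023: January 24, 2023.
February 2023 — 4th Tuesday is February 28, 2023.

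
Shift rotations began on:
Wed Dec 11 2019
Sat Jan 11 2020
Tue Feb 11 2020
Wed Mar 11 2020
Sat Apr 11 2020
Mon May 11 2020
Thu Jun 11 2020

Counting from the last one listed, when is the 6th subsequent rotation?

Each date is the 11th; the gaps (31, 31, 29, 31, 30, 31) track the month lengths.
The rule is the 11th of each month.
July 2020: Sat Jul 11 2020.
Next: August 2020 → Tue Aug 11 2020.
Next: September 2020 → Fri Sep 11 2020.
October 2020: Sun Oct 11 2020.
Next: November 2020 → Wed Nov 11 2020.
December 2020: Fri Dec 11 2020.

Fri Dec 11 2020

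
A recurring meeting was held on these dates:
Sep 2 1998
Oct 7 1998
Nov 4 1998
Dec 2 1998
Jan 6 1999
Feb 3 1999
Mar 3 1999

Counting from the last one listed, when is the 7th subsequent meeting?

All dates are Wednesdays, 35, 28, 28, 35, 28, 28 days apart.
Specifically, the 1st Wednesday of each month.
April 1999 — 1st Wednesday is Apr 7 1999.
May 1999 — 1st Wednesday is May 5 1999.
1st Wednesday of June 1999: Jun 2 1999.
July 1999 — 1st Wednesday is Jul 7 1999.
August 1999 — 1st Wednesday is Aug 4 1999.
September 1999 — 1st Wednesday is Sep 1 1999.
1st Wednesday of October 1999: Oct 6 1999.

Oct 6 1999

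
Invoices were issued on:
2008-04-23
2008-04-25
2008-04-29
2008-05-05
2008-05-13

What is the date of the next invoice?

Gaps: 2, 4, 6, 8 days — each gap is 2 larger than the previous one.
Next gap: 10 days. 2008-05-13 + 10 days = 2008-05-23.

2008-05-23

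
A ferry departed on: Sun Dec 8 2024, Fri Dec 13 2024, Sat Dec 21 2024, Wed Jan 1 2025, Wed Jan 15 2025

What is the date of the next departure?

Sat Feb 1 2025

The spacing grows by 3 each time: 5, 8, 11, 14 days.
Next gap: 17 days. Wed Jan 15 2025 + 17 days = Sat Feb 1 2025.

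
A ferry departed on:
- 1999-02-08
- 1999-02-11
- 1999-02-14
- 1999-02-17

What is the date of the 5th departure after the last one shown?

1999-03-04

Gaps between consecutive events: 3, 3, 3 days — a constant 3-day interval.
1999-02-17 + 3 days = 1999-02-20.
1999-02-20 + 3 days = 1999-02-23.
1999-02-23 + 3 days = 1999-02-26.
1999-02-26 + 3 days = 1999-03-01.
1999-03-01 + 3 days = 1999-03-04.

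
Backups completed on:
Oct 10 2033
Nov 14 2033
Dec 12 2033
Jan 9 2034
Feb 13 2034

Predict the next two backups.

All dates are Mondays, 35, 28, 28, 35 days apart.
Specifically, the 2nd Monday of each month.
2nd Monday of March 2034: Mar 13 2034.
April 2034 — 2nd Monday is Apr 10 2034.

Mar 13 2034, Apr 10 2034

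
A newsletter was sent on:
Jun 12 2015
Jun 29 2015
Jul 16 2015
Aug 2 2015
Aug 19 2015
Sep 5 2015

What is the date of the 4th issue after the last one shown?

Gaps between consecutive events: 17, 17, 17, 17, 17 days — a constant 17-day interval.
Sep 5 2015 + 17 days = Sep 22 2015.
Sep 22 2015 + 17 days = Oct 9 2015.
Oct 9 2015 + 17 days = Oct 26 2015.
Oct 26 2015 + 17 days = Nov 12 2015.

Nov 12 2015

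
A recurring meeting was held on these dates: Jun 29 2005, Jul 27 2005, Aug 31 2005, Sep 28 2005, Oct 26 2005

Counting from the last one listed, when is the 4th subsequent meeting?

Every date is a Wednesday; gaps 28, 35, 28, 28 days.
Each is the last Wednesday of its month (at least one falls on the 29th or later, ruling out '4th Wednesday').
Last Wednesday of November 2005: Nov 30 2005.
December 2005 ends with Wednesday Dec 28 2005.
January 2006 ends with Wednesday Jan 25 2006.
February 2006 ends with Wednesday Feb 22 2006.

Feb 22 2006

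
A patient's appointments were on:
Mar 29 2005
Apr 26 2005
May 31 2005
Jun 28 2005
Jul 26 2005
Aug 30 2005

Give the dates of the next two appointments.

All Tuesdays; the gaps (28, 35, 28, 28, 35) vary with month length.
This is the last Tuesday of each month.
Last Tuesday of September 2005: Sep 27 2005.
Last Tuesday of October 2005: Oct 25 2005.

Sep 27 2005, Oct 25 2005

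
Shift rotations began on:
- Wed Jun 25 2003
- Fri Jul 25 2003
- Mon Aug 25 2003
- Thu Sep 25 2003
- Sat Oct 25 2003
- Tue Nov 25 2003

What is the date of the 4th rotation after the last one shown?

Thu Mar 25 2004

The day-of-month is always 25 (30, 31, 31, 30, 31 days between events).
So this recurs on the 25th of each month.
December 2003: Thu Dec 25 2003.
Next: January 2004 → Sun Jan 25 2004.
February 2004: Wed Feb 25 2004.
March 2004: Thu Mar 25 2004.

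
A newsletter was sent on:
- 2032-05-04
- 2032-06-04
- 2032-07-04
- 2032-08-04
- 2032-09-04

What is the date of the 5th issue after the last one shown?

Gaps: 31, 30, 31, 31 days — not constant. Every event is on the 4th of the month.
Pattern: the 4th of each month.
October 2032: 2032-10-04.
Next: November 2032 → 2032-11-04.
Next: December 2032 → 2032-12-04.
Next: January 2033 → 2033-01-04.
Next: February 2033 → 2033-02-04.

2033-02-04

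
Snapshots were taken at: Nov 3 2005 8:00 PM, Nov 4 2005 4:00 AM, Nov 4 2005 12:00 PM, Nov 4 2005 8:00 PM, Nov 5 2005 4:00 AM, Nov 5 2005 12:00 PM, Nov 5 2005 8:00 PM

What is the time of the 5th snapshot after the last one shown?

The interval is a steady 8 hours (8, 8, 8, 8, 8, 8).
Nov 5 2005 8:00 PM + 8 h = Nov 6 2005 4:00 AM.
Nov 6 2005 4:00 AM + 8 h = Nov 6 2005 12:00 PM.
Nov 6 2005 12:00 PM + 8 h = Nov 6 2005 8:00 PM.
Nov 6 2005 8:00 PM + 8 h = Nov 7 2005 4:00 AM.
Nov 7 2005 4:00 AM + 8 h = Nov 7 2005 12:00 PM.

Nov 7 2005 12:00 PM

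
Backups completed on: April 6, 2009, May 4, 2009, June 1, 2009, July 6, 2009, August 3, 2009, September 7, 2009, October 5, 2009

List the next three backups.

November 2, 2009; December 7, 2009; January 4, 2010

All dates are Mondays, 28, 28, 35, 28, 35, 28 days apart.
Specifically, the 1st Monday of each month.
November 2009 — 1st Monday is November 2, 2009.
December 2009 — 1st Monday is December 7, 2009.
1st Monday of January 2010: January 4, 2010.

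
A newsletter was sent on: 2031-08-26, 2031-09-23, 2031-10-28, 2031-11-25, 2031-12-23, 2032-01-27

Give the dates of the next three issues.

Gaps: 28, 35, 28, 28, 35 days — a mix of 28 and 35. Every date is a Tuesday.
Each is the 4th Tuesday of its month.
4th Tuesday of February 2032: 2032-02-24.
March 2032 — 4th Tuesday is 2032-03-23.
April 2032 — 4th Tuesday is 2032-04-27.

2032-02-24, 2032-03-23, 2032-04-27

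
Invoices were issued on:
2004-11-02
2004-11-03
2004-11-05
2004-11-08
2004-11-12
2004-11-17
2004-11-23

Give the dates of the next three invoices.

Intervals are 1, 2, 3, 4, 5, 6 days — an arithmetic progression with common difference 1.
Next gap: 7 days. 2004-11-23 + 7 days = 2004-11-30.
Next gap: 8 days. 2004-11-30 + 8 days = 2004-12-08.
Next gap: 9 days. 2004-12-08 + 9 days = 2004-12-17.

2004-11-30, 2004-12-08, 2004-12-17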